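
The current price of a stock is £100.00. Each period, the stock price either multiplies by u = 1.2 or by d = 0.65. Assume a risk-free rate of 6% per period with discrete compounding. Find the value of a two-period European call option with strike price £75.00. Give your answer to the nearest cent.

Risk-neutral probability p = (1 + 0.06 − 0.65)/(1.2 − 0.65) = 0.4100/0.5500 = 0.7455
Terminal stock prices: S_uu = 144, S_ud = 78, S_dd = 42.25
Terminal payoffs (S − K): max(69, 0) = 69, max(3, 0) = 3, max(-32.75, 0) = 0
Node u (S = 120): V_u = 1/1.06·[0.7455·69.0000 + 0.2545·3.0000] = 49.2453
Node d (S = 65): V_d = 1/1.06·[0.7455·3.0000 + 0.2545·0.0000] = 2.1098
Node 0 (S = 100): V_0 = 1/1.06·[0.7455·49.2453 + 0.2545·2.1098] = 35.1388

£35.14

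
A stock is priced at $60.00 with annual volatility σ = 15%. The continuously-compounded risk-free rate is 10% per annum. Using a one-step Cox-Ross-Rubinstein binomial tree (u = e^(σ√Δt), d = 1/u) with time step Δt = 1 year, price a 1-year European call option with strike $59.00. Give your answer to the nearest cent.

$7.87

CRR parameters: u = e^(σ√Δt) = e^(0.15·√1) = 1.1618, d = 1/u = 0.8607
Per-period rate: rΔt = 0.1·1 = 0.1, so R = e^0.1 = 1.1052
Risk-neutral probability p = (e^0.1 − 0.8607)/(1.1618 − 0.8607) = 0.2445/0.3011 = 0.8118
Terminal stock prices: S_u = 69.71, S_d = 51.64
Terminal payoffs (S − K): max(10.71, 0) = 10.71, max(-7.358, 0) = 0
Node 0 (S = 60): V_0 = e^(−0.1)·[0.8118·10.7101 + 0.1882·0.0000] = 7.8673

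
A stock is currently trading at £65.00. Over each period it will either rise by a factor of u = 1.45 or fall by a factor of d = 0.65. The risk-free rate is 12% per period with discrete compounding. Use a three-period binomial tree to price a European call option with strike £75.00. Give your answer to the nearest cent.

Risk-neutral probability p = (1 + 0.12 − 0.65)/(1.45 − 0.65) = 0.4700/0.8000 = 0.5875
Terminal stock prices: S_uuu = 198.2, S_uud = 88.83, S_udd = 39.82, S_ddd = 17.85
Terminal payoffs (S − K): max(123.2, 0) = 123.2, max(13.83, 0) = 13.83, max(-35.18, 0) = 0, max(-57.15, 0) = 0
Node uu (S = 136.7): V_uu = 1/1.12·[0.5875·123.1606 + 0.4125·13.8306] = 69.6982
Node ud (S = 61.26): V_ud = 1/1.12·[0.5875·13.8306 + 0.4125·0.0000] = 7.2549
Node dd (S = 27.46): V_dd = 1/1.12·[0.5875·0.0000 + 0.4125·0.0000] = 0.0000
Node u (S = 94.25): V_u = 1/1.12·[0.5875·69.6982 + 0.4125·7.2549] = 39.2325
Node d (S = 42.25): V_d = 1/1.12·[0.5875·7.2549 + 0.4125·0.0000] = 3.8056
Node 0 (S = 65): V_0 = 1/1.12·[0.5875·39.2325 + 0.4125·3.8056] = 21.9811

£21.98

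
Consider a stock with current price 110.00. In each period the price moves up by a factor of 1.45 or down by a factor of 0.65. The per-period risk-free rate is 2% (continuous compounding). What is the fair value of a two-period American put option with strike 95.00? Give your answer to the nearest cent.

13.46

Risk-neutral probability p = (e^0.02 − 0.65)/(1.45 − 0.65) = 0.3702/0.8000 = 0.4628
Terminal stock prices: S_uu = 231.3, S_ud = 103.7, S_dd = 46.48
Terminal payoffs (K − S): max(-136.3, 0) = 0, max(-8.675, 0) = 0, max(48.52, 0) = 48.52
Node u (S = 159.5): continuation = e^(−0.02)·[0.4628·0.0000 + 0.5372·0.0000] = 0.0000; exercise value = 0.0000 ≤ continuation, so V_u = 0.0000
Node d (S = 71.5): continuation = e^(−0.02)·[0.4628·0.0000 + 0.5372·48.5250] = 25.5538; exercise value = 23.5000 ≤ continuation, so V_d = 25.5538
Node 0 (S = 110): continuation = e^(−0.02)·[0.4628·0.0000 + 0.5372·25.5538] = 13.4569; exercise value = 0.0000 ≤ continuation, so V_0 = 13.4569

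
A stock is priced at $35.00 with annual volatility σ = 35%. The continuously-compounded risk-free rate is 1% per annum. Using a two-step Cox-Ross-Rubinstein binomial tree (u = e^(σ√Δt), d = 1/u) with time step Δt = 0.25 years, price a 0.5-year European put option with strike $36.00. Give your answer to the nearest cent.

CRR parameters: u = e^(σ√Δt) = e^(0.35·√0.25) = 1.1912, d = 1/u = 0.8395
Per-period rate: rΔt = 0.01·0.25 = 0.0025, so R = e^0.0025 = 1.0025
Risk-neutral probability p = (e^0.0025 − 0.8395)/(1.1912 − 0.8395) = 0.1630/0.3518 = 0.4635
Terminal stock prices: S_uu = 49.67, S_ud = 35, S_dd = 24.66
Terminal payoffs (K − S): max(-13.67, 0) = 0, max(1, 0) = 1, max(11.34, 0) = 11.34
Node u (S = 41.69): V_u = e^(−0.0025)·[0.4635·0.0000 + 0.5365·1.0000] = 0.5352
Node d (S = 29.38): V_d = e^(−0.0025)·[0.4635·1.0000 + 0.5365·11.3359] = 6.5291
Node 0 (S = 35): V_0 = e^(−0.0025)·[0.4635·0.5352 + 0.5365·6.5291] = 3.7417

$3.74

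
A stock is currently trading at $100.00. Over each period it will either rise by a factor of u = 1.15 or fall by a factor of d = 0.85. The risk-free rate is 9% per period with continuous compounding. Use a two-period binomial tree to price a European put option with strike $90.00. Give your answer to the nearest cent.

Risk-neutral probability p = (e^0.09 − 0.85)/(1.15 − 0.85) = 0.2442/0.3000 = 0.8139
Terminal stock prices: S_uu = 132.2, S_ud = 97.75, S_dd = 72.25
Terminal payoffs (K − S): max(-42.25, 0) = 0, max(-7.75, 0) = 0, max(17.75, 0) = 17.75
Node u (S = 115): V_u = e^(−0.09)·[0.8139·0.0000 + 0.1861·0.0000] = 0.0000
Node d (S = 85): V_d = e^(−0.09)·[0.8139·0.0000 + 0.1861·17.7500] = 3.0187
Node 0 (S = 100): V_0 = e^(−0.09)·[0.8139·0.0000 + 0.1861·3.0187] = 0.5134

$0.51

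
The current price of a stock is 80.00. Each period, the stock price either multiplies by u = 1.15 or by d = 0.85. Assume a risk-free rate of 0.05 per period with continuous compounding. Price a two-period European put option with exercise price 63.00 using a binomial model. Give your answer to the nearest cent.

0.51

Risk-neutral probability p = (e^0.05 − 0.85)/(1.15 − 0.85) = 0.2013/0.3000 = 0.6709
Terminal stock prices: S_uu = 105.8, S_ud = 78.2, S_dd = 57.8
Terminal payoffs (K − S): max(-42.8, 0) = 0, max(-15.2, 0) = 0, max(5.2, 0) = 5.2
Node u (S = 92): V_u = e^(−0.05)·[0.6709·0.0000 + 0.3291·0.0000] = 0.0000
Node d (S = 68): V_d = e^(−0.05)·[0.6709·0.0000 + 0.3291·5.2000] = 1.6278
Node 0 (S = 80): V_0 = e^(−0.05)·[0.6709·0.0000 + 0.3291·1.6278] = 0.5096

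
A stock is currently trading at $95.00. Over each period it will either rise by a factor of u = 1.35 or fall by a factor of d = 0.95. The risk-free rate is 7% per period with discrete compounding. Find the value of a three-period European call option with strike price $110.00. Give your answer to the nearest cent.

Risk-neutral probability p = (1 + 0.07 − 0.95)/(1.35 − 0.95) = 0.1200/0.4000 = 0.3000
Terminal stock prices: S_uuu = 233.7, S_uud = 164.5, S_udd = 115.7, S_ddd = 81.45
Terminal payoffs (S − K): max(123.7, 0) = 123.7, max(54.48, 0) = 54.48, max(5.746, 0) = 5.746, max(-28.55, 0) = 0
Node uu (S = 173.1): V_uu = 1/1.07·[0.3000·123.7356 + 0.7000·54.4806] = 70.3338
Node ud (S = 121.8): V_ud = 1/1.07·[0.3000·54.4806 + 0.7000·5.7456] = 19.0338
Node dd (S = 85.74): V_dd = 1/1.07·[0.3000·5.7456 + 0.7000·0.0000] = 1.6109
Node u (S = 128.2): V_u = 1/1.07·[0.3000·70.3338 + 0.7000·19.0338] = 32.1717
Node d (S = 90.25): V_d = 1/1.07·[0.3000·19.0338 + 0.7000·1.6109] = 6.3904
Node 0 (S = 95): V_0 = 1/1.07·[0.3000·32.1717 + 0.7000·6.3904] = 13.2008

$13.20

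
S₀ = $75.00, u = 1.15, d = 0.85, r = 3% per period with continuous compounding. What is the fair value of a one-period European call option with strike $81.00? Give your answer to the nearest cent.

Risk-neutral probability p = (e^0.03 − 0.85)/(1.15 − 0.85) = 0.1805/0.3000 = 0.6015
Terminal stock prices: S_u = 86.25, S_d = 63.75
Terminal payoffs (S − K): max(5.25, 0) = 5.25, max(-17.25, 0) = 0
Node 0 (S = 75): V_0 = e^(−0.03)·[0.6015·5.2500 + 0.3985·0.0000] = 3.0646

$3.06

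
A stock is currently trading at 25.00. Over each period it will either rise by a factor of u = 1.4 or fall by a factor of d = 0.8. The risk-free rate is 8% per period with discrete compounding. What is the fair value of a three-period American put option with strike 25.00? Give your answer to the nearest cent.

2.74

Risk-neutral probability p = (1 + 0.08 − 0.8)/(1.4 − 0.8) = 0.2800/0.6000 = 0.4667
Terminal stock prices: S_uuu = 68.6, S_uud = 39.2, S_udd = 22.4, S_ddd = 12.8
Terminal payoffs (K − S): max(-43.6, 0) = 0, max(-14.2, 0) = 0, max(2.6, 0) = 2.6, max(12.2, 0) = 12.2
Node uu (S = 49): continuation = 1/1.08·[0.4667·0.0000 + 0.5333·0.0000] = 0.0000; exercise value = 0.0000 ≤ continuation, so V_uu = 0.0000
Node ud (S = 28): continuation = 1/1.08·[0.4667·0.0000 + 0.5333·2.6000] = 1.2840; exercise value = 0.0000 ≤ continuation, so V_ud = 1.2840
Node dd (S = 16): continuation = 1/1.08·[0.4667·2.6000 + 0.5333·12.2000] = 7.1481; exercise value = 9.0000 > continuation, so V_dd = 9.0000 (exercise)
Node u (S = 35): continuation = 1/1.08·[0.4667·0.0000 + 0.5333·1.2840] = 0.6340; exercise value = 0.0000 ≤ continuation, so V_u = 0.6340
Node d (S = 20): continuation = 1/1.08·[0.4667·1.2840 + 0.5333·9.0000] = 4.9992; exercise value = 5.0000 > continuation, so V_d = 5.0000 (exercise)
Node 0 (S = 25): continuation = 1/1.08·[0.4667·0.6340 + 0.5333·5.0000] = 2.7431; exercise value = 0.0000 ≤ continuation, so V_0 = 2.7431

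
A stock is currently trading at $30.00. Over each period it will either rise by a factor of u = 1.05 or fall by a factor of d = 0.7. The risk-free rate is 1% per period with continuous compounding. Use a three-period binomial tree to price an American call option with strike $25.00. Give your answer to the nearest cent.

Risk-neutral probability p = (e^0.01 − 0.7)/(1.05 − 0.7) = 0.3101/0.3500 = 0.8859
Terminal stock prices: S_uuu = 34.73, S_uud = 23.15, S_udd = 15.43, S_ddd = 10.29
Terminal payoffs (S − K): max(9.729, 0) = 9.729, max(-1.848, 0) = 0, max(-9.565, 0) = 0, max(-14.71, 0) = 0
Node uu (S = 33.08): continuation = e^(−0.01)·[0.8859·9.7288 + 0.1141·0.0000] = 8.5325; exercise value = 8.0750 ≤ continuation, so V_uu = 8.5325
Node ud (S = 22.05): continuation = e^(−0.01)·[0.8859·0.0000 + 0.1141·0.0000] = 0.0000; exercise value = 0.0000 ≤ continuation, so V_ud = 0.0000
Node dd (S = 14.7): continuation = e^(−0.01)·[0.8859·0.0000 + 0.1141·0.0000] = 0.0000; exercise value = 0.0000 ≤ continuation, so V_dd = 0.0000
Node u (S = 31.5): continuation = e^(−0.01)·[0.8859·8.5325 + 0.1141·0.0000] = 7.4834; exercise value = 6.5000 ≤ continuation, so V_u = 7.4834
Node d (S = 21): continuation = e^(−0.01)·[0.8859·0.0000 + 0.1141·0.0000] = 0.0000; exercise value = 0.0000 ≤ continuation, so V_d = 0.0000
Node 0 (S = 30): continuation = e^(−0.01)·[0.8859·7.4834 + 0.1141·0.0000] = 6.5633; exercise value = 5.0000 ≤ continuation, so V_0 = 6.5633

$6.56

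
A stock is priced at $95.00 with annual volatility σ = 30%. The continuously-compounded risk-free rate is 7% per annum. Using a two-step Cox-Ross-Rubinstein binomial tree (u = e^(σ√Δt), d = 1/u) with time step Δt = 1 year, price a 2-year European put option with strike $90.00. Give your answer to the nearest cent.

CRR parameters: u = e^(σ√Δt) = e^(0.3·√1) = 1.3499, d = 1/u = 0.7408
Per-period rate: rΔt = 0.07·1 = 0.07, so R = e^0.07 = 1.0725
Risk-neutral probability p = (e^0.07 − 0.7408)/(1.3499 − 0.7408) = 0.3317/0.6090 = 0.5446
Terminal stock prices: S_uu = 173.1, S_ud = 95, S_dd = 52.14
Terminal payoffs (K − S): max(-83.1, 0) = 0, max(-5, 0) = 0, max(37.86, 0) = 37.86
Node u (S = 128.2): V_u = e^(−0.07)·[0.5446·0.0000 + 0.4554·0.0000] = 0.0000
Node d (S = 70.38): V_d = e^(−0.07)·[0.5446·0.0000 + 0.4554·37.8629] = 16.0767
Node 0 (S = 95): V_0 = e^(−0.07)·[0.5446·0.0000 + 0.4554·16.0767] = 6.8262

$6.83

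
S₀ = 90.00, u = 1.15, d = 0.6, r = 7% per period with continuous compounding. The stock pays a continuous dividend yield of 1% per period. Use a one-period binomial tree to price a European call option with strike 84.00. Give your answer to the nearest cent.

15.27

Per-period risk-free factor R = e^0.07 = 1.0725; dividend-adjusted growth = e^(0.07−0.01) = 1.0618.
Risk-neutral probability p = (1.0618 − 0.6)/(1.15 − 0.6) = 0.4618/0.5500 = 0.8397
Terminal stock prices: S_u = 103.5, S_d = 54
Terminal payoffs (S − K): max(19.5, 0) = 19.5, max(-30, 0) = 0
Node 0 (S = 90): V_0 = e^(−0.07)·[0.8397·19.5000 + 0.1603·0.0000] = 15.2672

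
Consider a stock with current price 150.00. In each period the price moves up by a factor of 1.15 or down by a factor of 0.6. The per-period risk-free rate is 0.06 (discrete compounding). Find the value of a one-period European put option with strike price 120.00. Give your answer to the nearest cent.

4.63

Risk-neutral probability p = (1 + 0.06 − 0.6)/(1.15 − 0.6) = 0.4600/0.5500 = 0.8364
Terminal stock prices: S_u = 172.5, S_d = 90
Terminal payoffs (K − S): max(-52.5, 0) = 0, max(30, 0) = 30
Node 0 (S = 150): V_0 = 1/1.06·[0.8364·0.0000 + 0.1636·30.0000] = 4.6312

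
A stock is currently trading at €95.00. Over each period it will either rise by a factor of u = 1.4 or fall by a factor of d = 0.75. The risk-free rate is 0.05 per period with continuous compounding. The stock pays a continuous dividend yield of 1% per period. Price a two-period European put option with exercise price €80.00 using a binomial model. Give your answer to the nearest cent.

Per-period risk-free factor R = e^0.05 = 1.0513; dividend-adjusted growth = e^(0.05−0.01) = 1.0408.
Risk-neutral probability p = (1.0408 − 0.75)/(1.4 − 0.75) = 0.2908/0.6500 = 0.4474
Terminal stock prices: S_uu = 186.2, S_ud = 99.75, S_dd = 53.44
Terminal payoffs (K − S): max(-106.2, 0) = 0, max(-19.75, 0) = 0, max(26.56, 0) = 26.56
Node u (S = 133): V_u = e^(−0.05)·[0.4474·0.0000 + 0.5526·0.0000] = 0.0000
Node d (S = 71.25): V_d = e^(−0.05)·[0.4474·0.0000 + 0.5526·26.5625] = 13.9625
Node 0 (S = 95): V_0 = e^(−0.05)·[0.4474·0.0000 + 0.5526·13.9625] = 7.3394

€7.34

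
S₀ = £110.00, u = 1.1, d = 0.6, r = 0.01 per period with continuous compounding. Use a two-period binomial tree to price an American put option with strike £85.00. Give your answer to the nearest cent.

£5.18

Risk-neutral probability p = (e^0.01 − 0.6)/(1.1 − 0.6) = 0.4101/0.5000 = 0.8201
Terminal stock prices: S_uu = 133.1, S_ud = 72.6, S_dd = 39.6
Terminal payoffs (K − S): max(-48.1, 0) = 0, max(12.4, 0) = 12.4, max(45.4, 0) = 45.4
Node u (S = 121): continuation = e^(−0.01)·[0.8201·0.0000 + 0.1799·12.4000] = 2.2086; exercise value = 0.0000 ≤ continuation, so V_u = 2.2086
Node d (S = 66): continuation = e^(−0.01)·[0.8201·12.4000 + 0.1799·45.4000] = 18.1542; exercise value = 19.0000 > continuation, so V_d = 19.0000 (exercise)
Node 0 (S = 110): continuation = e^(−0.01)·[0.8201·2.2086 + 0.1799·19.0000] = 5.1773; exercise value = 0.0000 ≤ continuation, so V_0 = 5.1773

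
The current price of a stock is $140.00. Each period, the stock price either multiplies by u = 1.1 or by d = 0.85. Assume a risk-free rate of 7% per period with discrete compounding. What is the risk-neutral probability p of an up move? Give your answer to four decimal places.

Risk-neutral probability p = (1 + 0.07 − 0.85)/(1.1 − 0.85) = 0.2200/0.2500 = 0.8800

p = 0.8800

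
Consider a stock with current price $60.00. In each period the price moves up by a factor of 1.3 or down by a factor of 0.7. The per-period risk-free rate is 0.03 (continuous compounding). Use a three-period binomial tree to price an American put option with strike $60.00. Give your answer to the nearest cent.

Risk-neutral probability p = (e^0.03 − 0.7)/(1.3 − 0.7) = 0.3305/0.6000 = 0.5508
Terminal stock prices: S_uuu = 131.8, S_uud = 70.98, S_udd = 38.22, S_ddd = 20.58
Terminal payoffs (K − S): max(-71.82, 0) = 0, max(-10.98, 0) = 0, max(21.78, 0) = 21.78, max(39.42, 0) = 39.42
Node uu (S = 101.4): continuation = e^(−0.03)·[0.5508·0.0000 + 0.4492·0.0000] = 0.0000; exercise value = 0.0000 ≤ continuation, so V_uu = 0.0000
Node ud (S = 54.6): continuation = e^(−0.03)·[0.5508·0.0000 + 0.4492·21.7800] = 9.4953; exercise value = 5.4000 ≤ continuation, so V_ud = 9.4953
Node dd (S = 29.4): continuation = e^(−0.03)·[0.5508·21.7800 + 0.4492·39.4200] = 28.8267; exercise value = 30.6000 > continuation, so V_dd = 30.6000 (exercise)
Node u (S = 78): continuation = e^(−0.03)·[0.5508·0.0000 + 0.4492·9.4953] = 4.1396; exercise value = 0.0000 ≤ continuation, so V_u = 4.1396
Node d (S = 42): continuation = e^(−0.03)·[0.5508·9.4953 + 0.4492·30.6000] = 18.4156; exercise value = 18.0000 ≤ continuation, so V_d = 18.4156
Node 0 (S = 60): continuation = e^(−0.03)·[0.5508·4.1396 + 0.4492·18.4156] = 10.2411; exercise value = 0.0000 ≤ continuation, so V_0 = 10.2411

$10.24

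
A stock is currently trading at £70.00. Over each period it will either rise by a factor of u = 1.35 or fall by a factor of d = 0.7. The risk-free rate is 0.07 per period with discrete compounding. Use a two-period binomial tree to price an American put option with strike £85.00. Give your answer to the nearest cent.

Risk-neutral probability p = (1 + 0.07 − 0.7)/(1.35 − 0.7) = 0.3700/0.6500 = 0.5692
Terminal stock prices: S_uu = 127.6, S_ud = 66.15, S_dd = 34.3
Terminal payoffs (K − S): max(-42.58, 0) = 0, max(18.85, 0) = 18.85, max(50.7, 0) = 50.7
Node u (S = 94.5): continuation = 1/1.07·[0.5692·0.0000 + 0.4308·18.8500] = 7.5888; exercise value = 0.0000 ≤ continuation, so V_u = 7.5888
Node d (S = 49): continuation = 1/1.07·[0.5692·18.8500 + 0.4308·50.7000] = 30.4393; exercise value = 36.0000 > continuation, so V_d = 36.0000 (exercise)
Node 0 (S = 70): continuation = 1/1.07·[0.5692·7.5888 + 0.4308·36.0000] = 18.5303; exercise value = 15.0000 ≤ continuation, so V_0 = 18.5303

£18.53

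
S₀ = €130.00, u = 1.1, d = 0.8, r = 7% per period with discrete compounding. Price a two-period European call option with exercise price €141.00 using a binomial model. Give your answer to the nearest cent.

€11.53

Risk-neutral probability p = (1 + 0.07 − 0.8)/(1.1 − 0.8) = 0.2700/0.3000 = 0.9000
Terminal stock prices: S_uu = 157.3, S_ud = 114.4, S_dd = 83.2
Terminal payoffs (S − K): max(16.3, 0) = 16.3, max(-26.6, 0) = 0, max(-57.8, 0) = 0
Node u (S = 143): V_u = 1/1.07·[0.9000·16.3000 + 0.1000·0.0000] = 13.7103
Node d (S = 104): V_d = 1/1.07·[0.9000·0.0000 + 0.1000·0.0000] = 0.0000
Node 0 (S = 130): V_0 = 1/1.07·[0.9000·13.7103 + 0.1000·0.0000] = 11.5320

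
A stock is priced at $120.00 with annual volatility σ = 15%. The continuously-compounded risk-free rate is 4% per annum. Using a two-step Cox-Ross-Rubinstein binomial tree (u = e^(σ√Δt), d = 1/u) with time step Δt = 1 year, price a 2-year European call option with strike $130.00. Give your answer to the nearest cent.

$10.56

CRR parameters: u = e^(σ√Δt) = e^(0.15·√1) = 1.1618, d = 1/u = 0.8607
Per-period rate: rΔt = 0.04·1 = 0.04, so R = e^0.04 = 1.0408
Risk-neutral probability p = (e^0.04 − 0.8607)/(1.1618 − 0.8607) = 0.1801/0.3011 = 0.5981
Terminal stock prices: S_uu = 162, S_ud = 120, S_dd = 88.9
Terminal payoffs (S − K): max(31.98, 0) = 31.98, max(-10, 0) = 0, max(-41.1, 0) = 0
Node u (S = 139.4): V_u = e^(−0.04)·[0.5981·31.9831 + 0.4019·0.0000] = 18.3789
Node d (S = 103.3): V_d = e^(−0.04)·[0.5981·0.0000 + 0.4019·0.0000] = 0.0000
Node 0 (S = 120): V_0 = e^(−0.04)·[0.5981·18.3789 + 0.4019·0.0000] = 10.5614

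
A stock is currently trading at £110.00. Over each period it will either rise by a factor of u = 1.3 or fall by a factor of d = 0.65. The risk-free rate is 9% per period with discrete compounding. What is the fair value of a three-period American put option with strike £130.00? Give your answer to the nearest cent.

Risk-neutral probability p = (1 + 0.09 − 0.65)/(1.3 − 0.65) = 0.4400/0.6500 = 0.6769
Terminal stock prices: S_uuu = 241.7, S_uud = 120.8, S_udd = 60.42, S_ddd = 30.21
Terminal payoffs (K − S): max(-111.7, 0) = 0, max(9.165, 0) = 9.165, max(69.58, 0) = 69.58, max(99.79, 0) = 99.79
Node uu (S = 185.9): continuation = 1/1.09·[0.6769·0.0000 + 0.3231·9.1650] = 2.7165; exercise value = 0.0000 ≤ continuation, so V_uu = 2.7165
Node ud (S = 92.95): continuation = 1/1.09·[0.6769·9.1650 + 0.3231·69.5825] = 26.3161; exercise value = 37.0500 > continuation, so V_ud = 37.0500 (exercise)
Node dd (S = 46.48): continuation = 1/1.09·[0.6769·69.5825 + 0.3231·99.7912] = 72.7911; exercise value = 83.5250 > continuation, so V_dd = 83.5250 (exercise)
Node u (S = 143): continuation = 1/1.09·[0.6769·2.7165 + 0.3231·37.0500] = 12.6687; exercise value = 0.0000 ≤ continuation, so V_u = 12.6687
Node d (S = 71.5): continuation = 1/1.09·[0.6769·37.0500 + 0.3231·83.5250] = 47.7661; exercise value = 58.5000 > continuation, so V_d = 58.5000 (exercise)
Node 0 (S = 110): continuation = 1/1.09·[0.6769·12.6687 + 0.3231·58.5000] = 25.2071; exercise value = 20.0000 ≤ continuation, so V_0 = 25.2071

£25.21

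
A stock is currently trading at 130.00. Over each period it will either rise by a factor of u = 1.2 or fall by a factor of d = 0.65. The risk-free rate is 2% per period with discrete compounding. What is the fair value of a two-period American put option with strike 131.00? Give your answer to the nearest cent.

Risk-neutral probability p = (1 + 0.02 − 0.65)/(1.2 − 0.65) = 0.3700/0.5500 = 0.6727
Terminal stock prices: S_uu = 187.2, S_ud = 101.4, S_dd = 54.93
Terminal payoffs (K − S): max(-56.2, 0) = 0, max(29.6, 0) = 29.6, max(76.07, 0) = 76.07
Node u (S = 156): continuation = 1/1.02·[0.6727·0.0000 + 0.3273·29.6000] = 9.4973; exercise value = 0.0000 ≤ continuation, so V_u = 9.4973
Node d (S = 84.5): continuation = 1/1.02·[0.6727·29.6000 + 0.3273·76.0750] = 43.9314; exercise value = 46.5000 > continuation, so V_d = 46.5000 (exercise)
Node 0 (S = 130): continuation = 1/1.02·[0.6727·9.4973 + 0.3273·46.5000] = 21.1836; exercise value = 1.0000 ≤ continuation, so V_0 = 21.1836

21.18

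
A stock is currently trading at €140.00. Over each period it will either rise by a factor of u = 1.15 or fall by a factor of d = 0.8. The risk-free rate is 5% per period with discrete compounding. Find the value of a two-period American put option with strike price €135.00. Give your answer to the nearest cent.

€7.41

Risk-neutral probability p = (1 + 0.05 − 0.8)/(1.15 − 0.8) = 0.2500/0.3500 = 0.7143
Terminal stock prices: S_uu = 185.1, S_ud = 128.8, S_dd = 89.6
Terminal payoffs (K − S): max(-50.15, 0) = 0, max(6.2, 0) = 6.2, max(45.4, 0) = 45.4
Node u (S = 161): continuation = 1/1.05·[0.7143·0.0000 + 0.2857·6.2000] = 1.6871; exercise value = 0.0000 ≤ continuation, so V_u = 1.6871
Node d (S = 112): continuation = 1/1.05·[0.7143·6.2000 + 0.2857·45.4000] = 16.5714; exercise value = 23.0000 > continuation, so V_d = 23.0000 (exercise)
Node 0 (S = 140): continuation = 1/1.05·[0.7143·1.6871 + 0.2857·23.0000] = 7.4062; exercise value = 0.0000 ≤ continuation, so V_0 = 7.4062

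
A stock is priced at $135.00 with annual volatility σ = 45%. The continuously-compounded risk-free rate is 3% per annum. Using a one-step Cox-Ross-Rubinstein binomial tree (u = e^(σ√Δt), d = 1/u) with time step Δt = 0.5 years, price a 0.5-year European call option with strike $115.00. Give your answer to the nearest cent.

$30.90

CRR parameters: u = e^(σ√Δt) = e^(0.45·√0.5) = 1.3746, d = 1/u = 0.7275
Per-period rate: rΔt = 0.03·0.5 = 0.015, so R = e^0.015 = 1.0151
Risk-neutral probability p = (e^0.015 − 0.7275)/(1.3746 − 0.7275) = 0.2877/0.6472 = 0.4445
Terminal stock prices: S_u = 185.6, S_d = 98.21
Terminal payoffs (S − K): max(70.58, 0) = 70.58, max(-16.79, 0) = 0
Node 0 (S = 135): V_0 = e^(−0.015)·[0.4445·70.5775 + 0.5555·0.0000] = 30.9023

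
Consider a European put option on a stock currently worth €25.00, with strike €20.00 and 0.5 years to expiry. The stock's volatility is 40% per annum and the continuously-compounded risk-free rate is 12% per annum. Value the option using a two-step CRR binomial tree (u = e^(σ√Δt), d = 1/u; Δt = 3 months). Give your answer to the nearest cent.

€0.69

CRR parameters: u = e^(σ√Δt) = e^(0.4·√0.25) = 1.2214, d = 1/u = 0.8187
Per-period rate: rΔt = 0.12·0.25 = 0.03, so R = e^0.03 = 1.0305
Risk-neutral probability p = (e^0.03 − 0.8187)/(1.2214 − 0.8187) = 0.2117/0.4027 = 0.5258
Terminal stock prices: S_uu = 37.3, S_ud = 25, S_dd = 16.76
Terminal payoffs (K − S): max(-17.3, 0) = 0, max(-5, 0) = 0, max(3.242, 0) = 3.242
Node u (S = 30.54): V_u = e^(−0.03)·[0.5258·0.0000 + 0.4742·0.0000] = 0.0000
Node d (S = 20.47): V_d = e^(−0.03)·[0.5258·0.0000 + 0.4742·3.2420] = 1.4919
Node 0 (S = 25): V_0 = e^(−0.03)·[0.5258·0.0000 + 0.4742·1.4919] = 0.6866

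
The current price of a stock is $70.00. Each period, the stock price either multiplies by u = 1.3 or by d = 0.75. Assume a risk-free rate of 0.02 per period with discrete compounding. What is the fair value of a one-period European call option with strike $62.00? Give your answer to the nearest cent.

$13.96

Risk-neutral probability p = (1 + 0.02 − 0.75)/(1.3 − 0.75) = 0.2700/0.5500 = 0.4909
Terminal stock prices: S_u = 91, S_d = 52.5
Terminal payoffs (S − K): max(29, 0) = 29, max(-9.5, 0) = 0
Node 0 (S = 70): V_0 = 1/1.02·[0.4909·29.0000 + 0.5091·0.0000] = 13.9572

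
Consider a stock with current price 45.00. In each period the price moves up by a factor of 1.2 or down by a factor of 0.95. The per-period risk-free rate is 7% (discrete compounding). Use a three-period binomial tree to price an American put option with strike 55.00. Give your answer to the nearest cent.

Risk-neutral probability p = (1 + 0.07 − 0.95)/(1.2 − 0.95) = 0.1200/0.2500 = 0.4800
Terminal stock prices: S_uuu = 77.76, S_uud = 61.56, S_udd = 48.73, S_ddd = 38.58
Terminal payoffs (K − S): max(-22.76, 0) = 0, max(-6.56, 0) = 0, max(6.265, 0) = 6.265, max(16.42, 0) = 16.42
Node uu (S = 64.8): continuation = 1/1.07·[0.4800·0.0000 + 0.5200·0.0000] = 0.0000; exercise value = 0.0000 ≤ continuation, so V_uu = 0.0000
Node ud (S = 51.3): continuation = 1/1.07·[0.4800·0.0000 + 0.5200·6.2650] = 3.0447; exercise value = 3.7000 > continuation, so V_ud = 3.7000 (exercise)
Node dd (S = 40.61): continuation = 1/1.07·[0.4800·6.2650 + 0.5200·16.4181] = 10.7894; exercise value = 14.3875 > continuation, so V_dd = 14.3875 (exercise)
Node u (S = 54): continuation = 1/1.07·[0.4800·0.0000 + 0.5200·3.7000] = 1.7981; exercise value = 1.0000 ≤ continuation, so V_u = 1.7981
Node d (S = 42.75): continuation = 1/1.07·[0.4800·3.7000 + 0.5200·14.3875] = 8.6519; exercise value = 12.2500 > continuation, so V_d = 12.2500 (exercise)
Node 0 (S = 45): continuation = 1/1.07·[0.4800·1.7981 + 0.5200·12.2500] = 6.7599; exercise value = 10.0000 > continuation, so V_0 = 10.0000 (exercise)

10.00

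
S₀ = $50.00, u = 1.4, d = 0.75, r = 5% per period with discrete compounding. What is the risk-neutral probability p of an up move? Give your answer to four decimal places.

p = 0.4615

Risk-neutral probability p = (1 + 0.05 − 0.75)/(1.4 − 0.75) = 0.3000/0.6500 = 0.4615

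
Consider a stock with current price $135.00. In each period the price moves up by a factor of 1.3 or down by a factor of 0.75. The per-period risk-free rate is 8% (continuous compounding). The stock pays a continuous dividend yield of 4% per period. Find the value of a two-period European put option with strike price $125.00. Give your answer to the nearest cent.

$9.28

Per-period risk-free factor R = e^0.08 = 1.0833; dividend-adjusted growth = e^(0.08−0.04) = 1.0408.
Risk-neutral probability p = (1.0408 − 0.75)/(1.3 − 0.75) = 0.2908/0.5500 = 0.5287
Terminal stock prices: S_uu = 228.2, S_ud = 131.6, S_dd = 75.94
Terminal payoffs (K − S): max(-103.2, 0) = 0, max(-6.625, 0) = 0, max(49.06, 0) = 49.06
Node u (S = 175.5): V_u = e^(−0.08)·[0.5287·0.0000 + 0.4713·0.0000] = 0.0000
Node d (S = 101.2): V_d = e^(−0.08)·[0.5287·0.0000 + 0.4713·49.0625] = 21.3432
Node 0 (S = 135): V_0 = e^(−0.08)·[0.5287·0.0000 + 0.4713·21.3432] = 9.2848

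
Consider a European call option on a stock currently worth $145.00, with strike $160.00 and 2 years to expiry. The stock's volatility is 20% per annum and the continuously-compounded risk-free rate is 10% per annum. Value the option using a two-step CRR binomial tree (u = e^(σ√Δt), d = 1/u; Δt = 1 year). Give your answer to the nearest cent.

$23.33

CRR parameters: u = e^(σ√Δt) = e^(0.2·√1) = 1.2214, d = 1/u = 0.8187
Per-period rate: rΔt = 0.1·1 = 0.1, so R = e^0.1 = 1.1052
Risk-neutral probability p = (e^0.1 − 0.8187)/(1.2214 − 0.8187) = 0.2864/0.4027 = 0.7113
Terminal stock prices: S_uu = 216.3, S_ud = 145, S_dd = 97.2
Terminal payoffs (S − K): max(56.31, 0) = 56.31, max(-15, 0) = 0, max(-62.8, 0) = 0
Node u (S = 177.1): V_u = e^(−0.1)·[0.7113·56.3146 + 0.2887·0.0000] = 36.2472
Node d (S = 118.7): V_d = e^(−0.1)·[0.7113·0.0000 + 0.2887·0.0000] = 0.0000
Node 0 (S = 145): V_0 = e^(−0.1)·[0.7113·36.2472 + 0.2887·0.0000] = 23.3307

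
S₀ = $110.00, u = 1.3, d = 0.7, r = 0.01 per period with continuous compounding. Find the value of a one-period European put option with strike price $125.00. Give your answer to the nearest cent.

$22.97

Risk-neutral probability p = (e^0.01 − 0.7)/(1.3 − 0.7) = 0.3101/0.6000 = 0.5168
Terminal stock prices: S_u = 143, S_d = 77
Terminal payoffs (K − S): max(-18, 0) = 0, max(48, 0) = 48
Node 0 (S = 110): V_0 = e^(−0.01)·[0.5168·0.0000 + 0.4832·48.0000] = 22.9652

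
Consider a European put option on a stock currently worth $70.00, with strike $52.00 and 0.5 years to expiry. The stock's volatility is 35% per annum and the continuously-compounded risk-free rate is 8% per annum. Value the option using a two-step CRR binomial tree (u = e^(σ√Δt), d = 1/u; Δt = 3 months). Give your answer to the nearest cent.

$0.61

CRR parameters: u = e^(σ√Δt) = e^(0.35·√0.25) = 1.1912, d = 1/u = 0.8395
Per-period rate: rΔt = 0.08·0.25 = 0.02, so R = e^0.02 = 1.0202
Risk-neutral probability p = (e^0.02 − 0.8395)/(1.1912 − 0.8395) = 0.1807/0.3518 = 0.5138
Terminal stock prices: S_uu = 99.33, S_ud = 70, S_dd = 49.33
Terminal payoffs (K − S): max(-47.33, 0) = 0, max(-18, 0) = 0, max(2.672, 0) = 2.672
Node u (S = 83.39): V_u = e^(−0.02)·[0.5138·0.0000 + 0.4862·0.0000] = 0.0000
Node d (S = 58.76): V_d = e^(−0.02)·[0.5138·0.0000 + 0.4862·2.6718] = 1.2734
Node 0 (S = 70): V_0 = e^(−0.02)·[0.5138·0.0000 + 0.4862·1.2734] = 0.6069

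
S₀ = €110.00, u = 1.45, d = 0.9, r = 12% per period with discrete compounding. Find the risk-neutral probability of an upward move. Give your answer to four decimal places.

p = 0.4000

Risk-neutral probability p = (1 + 0.12 − 0.9)/(1.45 − 0.9) = 0.2200/0.5500 = 0.4000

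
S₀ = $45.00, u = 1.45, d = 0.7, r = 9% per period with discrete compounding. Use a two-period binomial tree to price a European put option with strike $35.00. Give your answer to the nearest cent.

$2.51

Risk-neutral probability p = (1 + 0.09 − 0.7)/(1.45 − 0.7) = 0.3900/0.7500 = 0.5200
Terminal stock prices: S_uu = 94.61, S_ud = 45.67, S_dd = 22.05
Terminal payoffs (K − S): max(-59.61, 0) = 0, max(-10.67, 0) = 0, max(12.95, 0) = 12.95
Node u (S = 65.25): V_u = 1/1.09·[0.5200·0.0000 + 0.4800·0.0000] = 0.0000
Node d (S = 31.5): V_d = 1/1.09·[0.5200·0.0000 + 0.4800·12.9500] = 5.7028
Node 0 (S = 45): V_0 = 1/1.09·[0.5200·0.0000 + 0.4800·5.7028] = 2.5113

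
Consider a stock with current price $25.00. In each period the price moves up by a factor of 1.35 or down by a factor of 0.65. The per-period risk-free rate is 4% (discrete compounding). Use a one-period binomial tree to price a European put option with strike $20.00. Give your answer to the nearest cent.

Risk-neutral probability p = (1 + 0.04 − 0.65)/(1.35 − 0.65) = 0.3900/0.7000 = 0.5571
Terminal stock prices: S_u = 33.75, S_d = 16.25
Terminal payoffs (K − S): max(-13.75, 0) = 0, max(3.75, 0) = 3.75
Node 0 (S = 25): V_0 = 1/1.04·[0.5571·0.0000 + 0.4429·3.7500] = 1.5968

$1.60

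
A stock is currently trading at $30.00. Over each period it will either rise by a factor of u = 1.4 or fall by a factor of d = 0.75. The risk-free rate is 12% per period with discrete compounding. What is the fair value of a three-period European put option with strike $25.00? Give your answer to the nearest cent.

Risk-neutral probability p = (1 + 0.12 − 0.75)/(1.4 − 0.75) = 0.3700/0.6500 = 0.5692
Terminal stock prices: S_uuu = 82.32, S_uud = 44.1, S_udd = 23.62, S_ddd = 12.66
Terminal payoffs (K − S): max(-57.32, 0) = 0, max(-19.1, 0) = 0, max(1.375, 0) = 1.375, max(12.34, 0) = 12.34
Node uu (S = 58.8): V_uu = 1/1.12·[0.5692·0.0000 + 0.4308·0.0000] = 0.0000
Node ud (S = 31.5): V_ud = 1/1.12·[0.5692·0.0000 + 0.4308·1.3750] = 0.5288
Node dd (S = 16.88): V_dd = 1/1.12·[0.5692·1.3750 + 0.4308·12.3438] = 5.4464
Node u (S = 42): V_u = 1/1.12·[0.5692·0.0000 + 0.4308·0.5288] = 0.2034
Node d (S = 22.5): V_d = 1/1.12·[0.5692·0.5288 + 0.4308·5.4464] = 2.3636
Node 0 (S = 30): V_0 = 1/1.12·[0.5692·0.2034 + 0.4308·2.3636] = 1.0124

$1.01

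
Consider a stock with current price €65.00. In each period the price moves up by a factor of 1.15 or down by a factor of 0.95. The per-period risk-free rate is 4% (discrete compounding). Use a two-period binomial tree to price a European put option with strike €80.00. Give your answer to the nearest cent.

Risk-neutral probability p = (1 + 0.04 − 0.95)/(1.15 − 0.95) = 0.0900/0.2000 = 0.4500
Terminal stock prices: S_uu = 85.96, S_ud = 71.01, S_dd = 58.66
Terminal payoffs (K − S): max(-5.962, 0) = 0, max(8.987, 0) = 8.987, max(21.34, 0) = 21.34
Node u (S = 74.75): V_u = 1/1.04·[0.4500·0.0000 + 0.5500·8.9875] = 4.7530
Node d (S = 61.75): V_d = 1/1.04·[0.4500·8.9875 + 0.5500·21.3375] = 15.1731
Node 0 (S = 65): V_0 = 1/1.04·[0.4500·4.7530 + 0.5500·15.1731] = 10.0808

€10.08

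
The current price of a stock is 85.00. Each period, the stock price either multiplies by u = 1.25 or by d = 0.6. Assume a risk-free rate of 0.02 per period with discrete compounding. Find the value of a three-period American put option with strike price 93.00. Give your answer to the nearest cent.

Risk-neutral probability p = (1 + 0.02 − 0.6)/(1.25 − 0.6) = 0.4200/0.6500 = 0.6462
Terminal stock prices: S_uuu = 166, S_uud = 79.69, S_udd = 38.25, S_ddd = 18.36
Terminal payoffs (K − S): max(-73.02, 0) = 0, max(13.31, 0) = 13.31, max(54.75, 0) = 54.75, max(74.64, 0) = 74.64
Node uu (S = 132.8): continuation = 1/1.02·[0.6462·0.0000 + 0.3538·13.3125] = 4.6182; exercise value = 0.0000 ≤ continuation, so V_uu = 4.6182
Node ud (S = 63.75): continuation = 1/1.02·[0.6462·13.3125 + 0.3538·54.7500] = 27.4265; exercise value = 29.2500 > continuation, so V_ud = 29.2500 (exercise)
Node dd (S = 30.6): continuation = 1/1.02·[0.6462·54.7500 + 0.3538·74.6400] = 60.5765; exercise value = 62.4000 > continuation, so V_dd = 62.4000 (exercise)
Node u (S = 106.2): continuation = 1/1.02·[0.6462·4.6182 + 0.3538·29.2500] = 13.0726; exercise value = 0.0000 ≤ continuation, so V_u = 13.0726
Node d (S = 51): continuation = 1/1.02·[0.6462·29.2500 + 0.3538·62.4000] = 40.1765; exercise value = 42.0000 > continuation, so V_d = 42.0000 (exercise)
Node 0 (S = 85): continuation = 1/1.02·[0.6462·13.0726 + 0.3538·42.0000] = 22.8514; exercise value = 8.0000 ≤ continuation, so V_0 = 22.8514

22.85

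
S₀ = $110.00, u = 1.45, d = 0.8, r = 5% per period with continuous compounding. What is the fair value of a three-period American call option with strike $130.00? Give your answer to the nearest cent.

Risk-neutral probability p = (e^0.05 − 0.8)/(1.45 − 0.8) = 0.2513/0.6500 = 0.3866
Terminal stock prices: S_uuu = 335.3, S_uud = 185, S_udd = 102.1, S_ddd = 56.32
Terminal payoffs (S − K): max(205.3, 0) = 205.3, max(55.02, 0) = 55.02, max(-27.92, 0) = 0, max(-73.68, 0) = 0
Node uu (S = 231.3): continuation = e^(−0.05)·[0.3866·205.3487 + 0.6134·55.0200] = 107.6152; exercise value = 101.2750 ≤ continuation, so V_uu = 107.6152
Node ud (S = 127.6): continuation = e^(−0.05)·[0.3866·55.0200 + 0.6134·0.0000] = 20.2318; exercise value = 0.0000 ≤ continuation, so V_ud = 20.2318
Node dd (S = 70.4): continuation = e^(−0.05)·[0.3866·0.0000 + 0.6134·0.0000] = 0.0000; exercise value = 0.0000 ≤ continuation, so V_dd = 0.0000
Node u (S = 159.5): continuation = e^(−0.05)·[0.3866·107.6152 + 0.6134·20.2318] = 51.3775; exercise value = 29.5000 ≤ continuation, so V_u = 51.3775
Node d (S = 88): continuation = e^(−0.05)·[0.3866·20.2318 + 0.6134·0.0000] = 7.4396; exercise value = 0.0000 ≤ continuation, so V_d = 7.4396
Node 0 (S = 110): continuation = e^(−0.05)·[0.3866·51.3775 + 0.6134·7.4396] = 23.2335; exercise value = 0.0000 ≤ continuation, so V_0 = 23.2335

$23.23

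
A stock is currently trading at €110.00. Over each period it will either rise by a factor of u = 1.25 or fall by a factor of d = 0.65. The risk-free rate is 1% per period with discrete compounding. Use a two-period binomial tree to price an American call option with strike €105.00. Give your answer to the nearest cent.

€23.60

Risk-neutral probability p = (1 + 0.01 − 0.65)/(1.25 − 0.65) = 0.3600/0.6000 = 0.6000
Terminal stock prices: S_uu = 171.9, S_ud = 89.38, S_dd = 46.48
Terminal payoffs (S − K): max(66.88, 0) = 66.88, max(-15.62, 0) = 0, max(-58.52, 0) = 0
Node u (S = 137.5): continuation = 1/1.01·[0.6000·66.8750 + 0.4000·0.0000] = 39.7277; exercise value = 32.5000 ≤ continuation, so V_u = 39.7277
Node d (S = 71.5): continuation = 1/1.01·[0.6000·0.0000 + 0.4000·0.0000] = 0.0000; exercise value = 0.0000 ≤ continuation, so V_d = 0.0000
Node 0 (S = 110): continuation = 1/1.01·[0.6000·39.7277 + 0.4000·0.0000] = 23.6006; exercise value = 5.0000 ≤ continuation, so V_0 = 23.6006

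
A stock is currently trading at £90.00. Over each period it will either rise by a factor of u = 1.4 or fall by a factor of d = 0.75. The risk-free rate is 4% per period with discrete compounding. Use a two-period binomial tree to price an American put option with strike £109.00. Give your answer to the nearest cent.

£25.41

Risk-neutral probability p = (1 + 0.04 − 0.75)/(1.4 − 0.75) = 0.2900/0.6500 = 0.4462
Terminal stock prices: S_uu = 176.4, S_ud = 94.5, S_dd = 50.62
Terminal payoffs (K − S): max(-67.4, 0) = 0, max(14.5, 0) = 14.5, max(58.38, 0) = 58.38
Node u (S = 126): continuation = 1/1.04·[0.4462·0.0000 + 0.5538·14.5000] = 7.7219; exercise value = 0.0000 ≤ continuation, so V_u = 7.7219
Node d (S = 67.5): continuation = 1/1.04·[0.4462·14.5000 + 0.5538·58.3750] = 37.3077; exercise value = 41.5000 > continuation, so V_d = 41.5000 (exercise)
Node 0 (S = 90): continuation = 1/1.04·[0.4462·7.7219 + 0.5538·41.5000] = 25.4132; exercise value = 19.0000 ≤ continuation, so V_0 = 25.4132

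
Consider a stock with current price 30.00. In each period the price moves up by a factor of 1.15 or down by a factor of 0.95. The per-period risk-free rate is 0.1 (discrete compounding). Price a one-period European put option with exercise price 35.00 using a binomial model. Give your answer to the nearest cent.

Risk-neutral probability p = (1 + 0.1 − 0.95)/(1.15 − 0.95) = 0.1500/0.2000 = 0.7500
Terminal stock prices: S_u = 34.5, S_d = 28.5
Terminal payoffs (K − S): max(0.5, 0) = 0.5, max(6.5, 0) = 6.5
Node 0 (S = 30): V_0 = 1/1.1·[0.7500·0.5000 + 0.2500·6.5000] = 1.8182

1.82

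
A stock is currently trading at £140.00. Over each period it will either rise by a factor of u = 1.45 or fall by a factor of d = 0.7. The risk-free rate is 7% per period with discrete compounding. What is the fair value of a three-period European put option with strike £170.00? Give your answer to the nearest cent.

Risk-neutral probability p = (1 + 0.07 − 0.7)/(1.45 − 0.7) = 0.3700/0.7500 = 0.4933
Terminal stock prices: S_uuu = 426.8, S_uud = 206, S_udd = 99.47, S_ddd = 48.02
Terminal payoffs (K − S): max(-256.8, 0) = 0, max(-36.05, 0) = 0, max(70.53, 0) = 70.53, max(122, 0) = 122
Node uu (S = 294.4): V_uu = 1/1.07·[0.4933·0.0000 + 0.5067·0.0000] = 0.0000
Node ud (S = 142.1): V_ud = 1/1.07·[0.4933·0.0000 + 0.5067·70.5300] = 33.3974
Node dd (S = 68.6): V_dd = 1/1.07·[0.4933·70.5300 + 0.5067·121.9800] = 90.2785
Node u (S = 203): V_u = 1/1.07·[0.4933·0.0000 + 0.5067·33.3974] = 15.8143
Node d (S = 98): V_d = 1/1.07·[0.4933·33.3974 + 0.5067·90.2785] = 58.1469
Node 0 (S = 140): V_0 = 1/1.07·[0.4933·15.8143 + 0.5067·58.1469] = 34.8251

£34.83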